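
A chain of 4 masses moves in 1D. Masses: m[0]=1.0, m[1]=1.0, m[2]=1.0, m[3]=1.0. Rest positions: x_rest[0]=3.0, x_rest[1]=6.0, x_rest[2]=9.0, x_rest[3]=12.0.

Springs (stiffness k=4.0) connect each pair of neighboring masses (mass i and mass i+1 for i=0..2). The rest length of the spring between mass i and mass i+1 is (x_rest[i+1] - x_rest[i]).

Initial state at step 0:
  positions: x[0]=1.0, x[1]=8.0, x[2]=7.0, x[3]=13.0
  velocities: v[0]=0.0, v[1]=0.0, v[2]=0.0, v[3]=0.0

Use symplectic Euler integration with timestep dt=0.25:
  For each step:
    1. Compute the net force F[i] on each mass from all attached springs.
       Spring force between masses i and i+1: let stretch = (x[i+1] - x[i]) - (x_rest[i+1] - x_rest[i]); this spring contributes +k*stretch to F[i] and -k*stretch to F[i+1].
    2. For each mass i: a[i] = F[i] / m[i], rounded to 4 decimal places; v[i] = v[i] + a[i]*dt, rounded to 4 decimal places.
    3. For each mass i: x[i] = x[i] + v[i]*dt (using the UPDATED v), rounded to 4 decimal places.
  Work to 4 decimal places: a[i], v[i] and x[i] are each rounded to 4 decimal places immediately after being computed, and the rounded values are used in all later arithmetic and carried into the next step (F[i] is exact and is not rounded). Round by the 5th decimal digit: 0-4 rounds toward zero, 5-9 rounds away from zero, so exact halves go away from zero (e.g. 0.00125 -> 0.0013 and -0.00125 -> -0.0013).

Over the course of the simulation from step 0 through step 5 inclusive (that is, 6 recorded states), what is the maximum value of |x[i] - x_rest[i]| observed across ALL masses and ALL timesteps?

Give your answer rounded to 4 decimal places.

Answer: 2.9844

Derivation:
Step 0: x=[1.0000 8.0000 7.0000 13.0000] v=[0.0000 0.0000 0.0000 0.0000]
Step 1: x=[2.0000 6.0000 8.7500 12.2500] v=[4.0000 -8.0000 7.0000 -3.0000]
Step 2: x=[3.2500 3.6875 10.6875 11.3750] v=[5.0000 -9.2500 7.7500 -3.5000]
Step 3: x=[3.8594 3.0156 11.0469 11.0781] v=[2.4375 -2.6875 1.4375 -1.1875]
Step 4: x=[3.5078 4.5625 9.4063 11.5234] v=[-1.4063 6.1876 -6.5626 1.7813]
Step 5: x=[2.6699 7.0567 7.0840 12.1895] v=[-3.3516 9.9767 -9.2893 2.6642]
Max displacement = 2.9844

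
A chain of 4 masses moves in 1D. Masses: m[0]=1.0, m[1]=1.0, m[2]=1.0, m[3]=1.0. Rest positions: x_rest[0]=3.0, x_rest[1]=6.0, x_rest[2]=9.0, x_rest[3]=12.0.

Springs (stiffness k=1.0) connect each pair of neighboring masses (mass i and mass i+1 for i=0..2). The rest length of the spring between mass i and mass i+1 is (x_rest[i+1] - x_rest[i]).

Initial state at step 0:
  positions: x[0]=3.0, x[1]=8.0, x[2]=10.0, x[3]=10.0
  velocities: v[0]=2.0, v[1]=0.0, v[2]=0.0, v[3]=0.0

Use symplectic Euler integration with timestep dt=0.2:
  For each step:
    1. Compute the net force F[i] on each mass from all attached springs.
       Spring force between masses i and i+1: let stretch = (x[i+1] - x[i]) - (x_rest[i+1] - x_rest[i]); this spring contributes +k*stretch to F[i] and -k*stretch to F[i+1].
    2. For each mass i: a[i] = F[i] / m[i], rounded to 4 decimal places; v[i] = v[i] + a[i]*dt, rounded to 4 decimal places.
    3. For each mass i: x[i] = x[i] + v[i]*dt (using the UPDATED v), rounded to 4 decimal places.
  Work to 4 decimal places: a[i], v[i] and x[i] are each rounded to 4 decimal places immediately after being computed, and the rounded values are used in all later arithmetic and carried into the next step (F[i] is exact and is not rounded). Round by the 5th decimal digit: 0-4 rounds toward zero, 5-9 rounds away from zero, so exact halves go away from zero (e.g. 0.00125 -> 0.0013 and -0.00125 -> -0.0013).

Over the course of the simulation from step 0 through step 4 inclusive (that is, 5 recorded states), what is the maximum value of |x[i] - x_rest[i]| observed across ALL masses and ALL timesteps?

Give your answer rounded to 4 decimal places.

Answer: 2.1324

Derivation:
Step 0: x=[3.0000 8.0000 10.0000 10.0000] v=[2.0000 0.0000 0.0000 0.0000]
Step 1: x=[3.4800 7.8800 9.9200 10.1200] v=[2.4000 -0.6000 -0.4000 0.6000]
Step 2: x=[4.0160 7.6656 9.7664 10.3520] v=[2.6800 -1.0720 -0.7680 1.1600]
Step 3: x=[4.5780 7.3892 9.5522 10.6806] v=[2.8099 -1.3818 -1.0710 1.6429]
Step 4: x=[5.1324 7.0869 9.2966 11.0840] v=[2.7721 -1.5114 -1.2779 2.0172]
Max displacement = 2.1324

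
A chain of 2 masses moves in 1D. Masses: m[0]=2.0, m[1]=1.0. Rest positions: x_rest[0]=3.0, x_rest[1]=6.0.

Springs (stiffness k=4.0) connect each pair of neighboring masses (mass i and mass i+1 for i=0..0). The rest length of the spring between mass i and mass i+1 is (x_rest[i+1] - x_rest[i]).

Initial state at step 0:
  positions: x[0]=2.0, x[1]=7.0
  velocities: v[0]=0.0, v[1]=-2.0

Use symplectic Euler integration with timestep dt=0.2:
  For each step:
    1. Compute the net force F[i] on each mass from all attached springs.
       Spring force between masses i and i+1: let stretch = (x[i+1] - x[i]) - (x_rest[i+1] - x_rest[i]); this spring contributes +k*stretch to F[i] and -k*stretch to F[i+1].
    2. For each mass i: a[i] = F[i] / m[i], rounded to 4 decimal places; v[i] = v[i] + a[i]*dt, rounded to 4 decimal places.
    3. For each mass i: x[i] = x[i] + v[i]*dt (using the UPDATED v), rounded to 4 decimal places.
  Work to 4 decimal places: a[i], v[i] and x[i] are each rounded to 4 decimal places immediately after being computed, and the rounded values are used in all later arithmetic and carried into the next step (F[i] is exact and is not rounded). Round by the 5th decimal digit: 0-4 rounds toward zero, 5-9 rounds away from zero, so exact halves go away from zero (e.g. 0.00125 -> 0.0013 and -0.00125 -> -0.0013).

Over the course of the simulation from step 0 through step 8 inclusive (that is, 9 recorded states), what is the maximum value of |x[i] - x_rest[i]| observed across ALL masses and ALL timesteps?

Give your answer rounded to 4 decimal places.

Answer: 2.6033

Derivation:
Step 0: x=[2.0000 7.0000] v=[0.0000 -2.0000]
Step 1: x=[2.1600 6.2800] v=[0.8000 -3.6000]
Step 2: x=[2.4096 5.3808] v=[1.2480 -4.4960]
Step 3: x=[2.6569 4.4862] v=[1.2365 -4.4730]
Step 4: x=[2.8105 3.7789] v=[0.7682 -3.5364]
Step 5: x=[2.8016 3.3967] v=[-0.0444 -1.9111]
Step 6: x=[2.6003 3.3993] v=[-1.0064 0.0128]
Step 7: x=[2.2229 3.7540] v=[-1.8868 1.7736]
Step 8: x=[1.7280 4.3437] v=[-2.4744 2.9487]
Max displacement = 2.6033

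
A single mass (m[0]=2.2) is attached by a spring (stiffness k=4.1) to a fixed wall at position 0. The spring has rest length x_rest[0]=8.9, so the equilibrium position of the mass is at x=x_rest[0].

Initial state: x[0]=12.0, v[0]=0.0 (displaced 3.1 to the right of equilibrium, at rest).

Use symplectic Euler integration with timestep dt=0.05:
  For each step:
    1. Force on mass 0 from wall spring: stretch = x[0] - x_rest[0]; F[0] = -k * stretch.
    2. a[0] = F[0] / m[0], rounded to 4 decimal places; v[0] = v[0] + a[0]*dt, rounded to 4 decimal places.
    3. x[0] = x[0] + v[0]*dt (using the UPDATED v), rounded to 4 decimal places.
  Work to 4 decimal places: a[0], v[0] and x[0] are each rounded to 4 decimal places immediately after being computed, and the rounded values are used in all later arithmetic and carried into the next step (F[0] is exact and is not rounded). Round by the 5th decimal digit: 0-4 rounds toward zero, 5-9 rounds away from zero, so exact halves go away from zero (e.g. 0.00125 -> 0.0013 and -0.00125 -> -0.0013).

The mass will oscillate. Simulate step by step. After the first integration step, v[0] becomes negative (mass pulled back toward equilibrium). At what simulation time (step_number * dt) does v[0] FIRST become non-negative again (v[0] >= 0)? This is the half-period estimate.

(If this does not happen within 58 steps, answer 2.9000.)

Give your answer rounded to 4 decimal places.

Answer: 2.3500

Derivation:
Step 0: x=[12.0000] v=[0.0000]
Step 1: x=[11.9856] v=[-0.2889]
Step 2: x=[11.9568] v=[-0.5764]
Step 3: x=[11.9137] v=[-0.8612]
Step 4: x=[11.8566] v=[-1.1420]
Step 5: x=[11.7857] v=[-1.4175]
Step 6: x=[11.7014] v=[-1.6864]
Step 7: x=[11.6040] v=[-1.9474]
Step 8: x=[11.4940] v=[-2.1994]
Step 9: x=[11.3719] v=[-2.4411]
Step 10: x=[11.2383] v=[-2.6714]
Step 11: x=[11.0938] v=[-2.8893]
Step 12: x=[10.9391] v=[-3.0937]
Step 13: x=[10.7749] v=[-3.2837]
Step 14: x=[10.6020] v=[-3.4584]
Step 15: x=[10.4212] v=[-3.6170]
Step 16: x=[10.2333] v=[-3.7588]
Step 17: x=[10.0392] v=[-3.8830]
Step 18: x=[9.8397] v=[-3.9892]
Step 19: x=[9.6359] v=[-4.0768]
Step 20: x=[9.4286] v=[-4.1454]
Step 21: x=[9.2189] v=[-4.1947]
Step 22: x=[9.0077] v=[-4.2244]
Step 23: x=[8.7960] v=[-4.2344]
Step 24: x=[8.5848] v=[-4.2247]
Step 25: x=[8.3750] v=[-4.1953]
Step 26: x=[8.1677] v=[-4.1464]
Step 27: x=[7.9638] v=[-4.0782]
Step 28: x=[7.7643] v=[-3.9910]
Step 29: x=[7.5700] v=[-3.8852]
Step 30: x=[7.3819] v=[-3.7613]
Step 31: x=[7.2009] v=[-3.6198]
Step 32: x=[7.0278] v=[-3.4615]
Step 33: x=[6.8635] v=[-3.2870]
Step 34: x=[6.7086] v=[-3.0972]
Step 35: x=[6.5640] v=[-2.8930]
Step 36: x=[6.4302] v=[-2.6753]
Step 37: x=[6.3079] v=[-2.4452]
Step 38: x=[6.1977] v=[-2.2037]
Step 39: x=[6.1001] v=[-1.9519]
Step 40: x=[6.0156] v=[-1.6910]
Step 41: x=[5.9445] v=[-1.4222]
Step 42: x=[5.8872] v=[-1.1468]
Step 43: x=[5.8439] v=[-0.8661]
Step 44: x=[5.8148] v=[-0.5813]
Step 45: x=[5.8001] v=[-0.2938]
Step 46: x=[5.7999] v=[-0.0049]
Step 47: x=[5.8141] v=[0.2840]
First v>=0 after going negative at step 47, time=2.3500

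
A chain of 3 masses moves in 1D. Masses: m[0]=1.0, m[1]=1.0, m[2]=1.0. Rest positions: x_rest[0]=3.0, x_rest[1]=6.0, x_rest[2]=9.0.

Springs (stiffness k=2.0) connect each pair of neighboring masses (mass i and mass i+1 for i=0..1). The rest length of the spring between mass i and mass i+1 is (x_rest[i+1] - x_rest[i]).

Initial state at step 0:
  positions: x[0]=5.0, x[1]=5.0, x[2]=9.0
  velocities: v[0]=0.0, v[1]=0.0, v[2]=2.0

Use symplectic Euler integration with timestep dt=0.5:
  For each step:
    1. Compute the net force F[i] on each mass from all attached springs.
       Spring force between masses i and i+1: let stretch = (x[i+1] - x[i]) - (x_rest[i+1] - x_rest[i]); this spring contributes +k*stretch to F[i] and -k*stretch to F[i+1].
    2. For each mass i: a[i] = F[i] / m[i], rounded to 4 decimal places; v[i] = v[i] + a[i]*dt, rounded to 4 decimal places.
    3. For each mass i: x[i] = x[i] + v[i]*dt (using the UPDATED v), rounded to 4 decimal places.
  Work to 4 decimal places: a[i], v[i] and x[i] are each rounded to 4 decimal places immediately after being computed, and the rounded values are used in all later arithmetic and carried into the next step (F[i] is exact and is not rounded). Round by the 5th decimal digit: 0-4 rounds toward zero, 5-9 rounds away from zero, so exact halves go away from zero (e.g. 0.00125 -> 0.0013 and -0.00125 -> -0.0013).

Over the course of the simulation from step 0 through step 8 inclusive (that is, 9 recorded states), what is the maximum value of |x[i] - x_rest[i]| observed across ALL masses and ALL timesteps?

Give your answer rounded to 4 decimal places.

Step 0: x=[5.0000 5.0000 9.0000] v=[0.0000 0.0000 2.0000]
Step 1: x=[3.5000 7.0000 9.5000] v=[-3.0000 4.0000 1.0000]
Step 2: x=[2.2500 8.5000 10.2500] v=[-2.5000 3.0000 1.5000]
Step 3: x=[2.6250 7.7500 11.6250] v=[0.7500 -1.5000 2.7500]
Step 4: x=[4.0625 6.3750 12.5625] v=[2.8750 -2.7500 1.8750]
Step 5: x=[5.1563 6.9375 11.9063] v=[2.1875 1.1250 -1.3125]
Step 6: x=[5.6407 9.0938 10.2657] v=[0.9687 4.3126 -3.2813]
Step 7: x=[6.3516 10.1095 9.5391] v=[1.4218 2.0314 -1.4532]
Step 8: x=[7.4415 8.9611 10.5977] v=[2.1797 -2.2969 2.1172]
Max displacement = 4.4415

Answer: 4.4415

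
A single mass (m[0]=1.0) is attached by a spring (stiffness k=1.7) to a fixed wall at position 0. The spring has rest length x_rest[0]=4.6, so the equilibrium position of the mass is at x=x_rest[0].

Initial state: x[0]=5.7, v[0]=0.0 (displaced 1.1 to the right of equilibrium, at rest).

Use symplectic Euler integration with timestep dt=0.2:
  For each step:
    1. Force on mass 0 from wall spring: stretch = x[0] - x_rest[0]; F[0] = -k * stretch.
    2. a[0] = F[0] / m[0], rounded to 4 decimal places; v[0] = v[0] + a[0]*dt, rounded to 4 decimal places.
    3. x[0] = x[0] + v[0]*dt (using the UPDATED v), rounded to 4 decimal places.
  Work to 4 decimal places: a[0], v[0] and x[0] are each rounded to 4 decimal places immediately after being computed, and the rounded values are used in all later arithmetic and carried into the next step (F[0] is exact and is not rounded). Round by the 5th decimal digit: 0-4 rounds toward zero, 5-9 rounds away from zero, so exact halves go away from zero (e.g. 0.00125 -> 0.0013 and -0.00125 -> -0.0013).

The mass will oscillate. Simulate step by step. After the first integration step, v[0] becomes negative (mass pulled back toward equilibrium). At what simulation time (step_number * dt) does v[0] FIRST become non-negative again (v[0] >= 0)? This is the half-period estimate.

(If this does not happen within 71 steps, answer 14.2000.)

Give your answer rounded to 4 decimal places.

Step 0: x=[5.7000] v=[0.0000]
Step 1: x=[5.6252] v=[-0.3740]
Step 2: x=[5.4807] v=[-0.7226]
Step 3: x=[5.2763] v=[-1.0220]
Step 4: x=[5.0259] v=[-1.2519]
Step 5: x=[4.7466] v=[-1.3967]
Step 6: x=[4.4573] v=[-1.4465]
Step 7: x=[4.1777] v=[-1.3980]
Step 8: x=[3.9268] v=[-1.2544]
Step 9: x=[3.7217] v=[-1.0255]
Step 10: x=[3.5763] v=[-0.7269]
Step 11: x=[3.5005] v=[-0.3788]
Step 12: x=[3.4995] v=[-0.0050]
Step 13: x=[3.5733] v=[0.3692]
First v>=0 after going negative at step 13, time=2.6000

Answer: 2.6000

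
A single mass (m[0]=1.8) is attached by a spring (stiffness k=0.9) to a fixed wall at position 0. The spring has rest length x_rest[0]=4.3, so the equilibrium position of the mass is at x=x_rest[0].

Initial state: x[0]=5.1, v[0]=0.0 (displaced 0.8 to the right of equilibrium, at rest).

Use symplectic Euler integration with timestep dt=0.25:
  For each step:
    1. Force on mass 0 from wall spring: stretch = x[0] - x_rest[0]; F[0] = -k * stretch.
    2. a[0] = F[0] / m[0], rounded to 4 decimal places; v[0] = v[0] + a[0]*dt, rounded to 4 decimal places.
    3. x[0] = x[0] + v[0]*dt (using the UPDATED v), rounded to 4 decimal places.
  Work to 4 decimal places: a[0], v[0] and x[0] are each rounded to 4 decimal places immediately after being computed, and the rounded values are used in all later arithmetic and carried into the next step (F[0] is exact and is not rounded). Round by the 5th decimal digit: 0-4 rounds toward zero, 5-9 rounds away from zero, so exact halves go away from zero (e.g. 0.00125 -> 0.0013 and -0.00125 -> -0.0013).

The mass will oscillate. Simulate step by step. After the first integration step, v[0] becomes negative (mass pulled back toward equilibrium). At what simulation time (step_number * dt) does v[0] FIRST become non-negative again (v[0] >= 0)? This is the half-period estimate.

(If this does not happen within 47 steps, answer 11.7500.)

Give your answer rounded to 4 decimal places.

Answer: 4.5000

Derivation:
Step 0: x=[5.1000] v=[0.0000]
Step 1: x=[5.0750] v=[-0.1000]
Step 2: x=[5.0258] v=[-0.1969]
Step 3: x=[4.9539] v=[-0.2876]
Step 4: x=[4.8616] v=[-0.3694]
Step 5: x=[4.7517] v=[-0.4396]
Step 6: x=[4.6277] v=[-0.4961]
Step 7: x=[4.4934] v=[-0.5371]
Step 8: x=[4.3531] v=[-0.5613]
Step 9: x=[4.2111] v=[-0.5680]
Step 10: x=[4.0719] v=[-0.5569]
Step 11: x=[3.9398] v=[-0.5284]
Step 12: x=[3.8190] v=[-0.4834]
Step 13: x=[3.7132] v=[-0.4233]
Step 14: x=[3.6257] v=[-0.3500]
Step 15: x=[3.5593] v=[-0.2657]
Step 16: x=[3.5160] v=[-0.1731]
Step 17: x=[3.4972] v=[-0.0751]
Step 18: x=[3.5035] v=[0.0253]
First v>=0 after going negative at step 18, time=4.5000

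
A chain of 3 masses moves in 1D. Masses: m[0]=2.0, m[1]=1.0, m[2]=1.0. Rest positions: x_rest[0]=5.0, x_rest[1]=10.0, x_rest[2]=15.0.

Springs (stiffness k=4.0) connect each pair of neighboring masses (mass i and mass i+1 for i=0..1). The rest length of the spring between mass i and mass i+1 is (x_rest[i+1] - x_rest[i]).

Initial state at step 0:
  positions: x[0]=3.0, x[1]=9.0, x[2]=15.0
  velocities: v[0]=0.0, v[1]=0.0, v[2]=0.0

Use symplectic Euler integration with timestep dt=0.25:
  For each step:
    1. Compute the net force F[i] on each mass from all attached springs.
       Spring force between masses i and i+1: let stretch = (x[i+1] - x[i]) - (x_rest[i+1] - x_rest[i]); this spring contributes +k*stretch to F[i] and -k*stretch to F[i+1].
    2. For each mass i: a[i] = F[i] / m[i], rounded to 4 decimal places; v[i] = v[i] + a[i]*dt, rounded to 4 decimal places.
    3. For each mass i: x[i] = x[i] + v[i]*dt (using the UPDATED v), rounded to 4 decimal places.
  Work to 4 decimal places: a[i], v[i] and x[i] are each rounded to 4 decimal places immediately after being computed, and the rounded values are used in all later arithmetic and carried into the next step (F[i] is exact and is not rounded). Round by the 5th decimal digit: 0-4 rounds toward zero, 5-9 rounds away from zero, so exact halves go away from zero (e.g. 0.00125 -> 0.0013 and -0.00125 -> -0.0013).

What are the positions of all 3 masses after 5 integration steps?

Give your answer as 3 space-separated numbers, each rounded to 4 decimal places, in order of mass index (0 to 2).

Step 0: x=[3.0000 9.0000 15.0000] v=[0.0000 0.0000 0.0000]
Step 1: x=[3.1250 9.0000 14.7500] v=[0.5000 0.0000 -1.0000]
Step 2: x=[3.3594 8.9688 14.3125] v=[0.9375 -0.1250 -1.7500]
Step 3: x=[3.6700 8.8711 13.7891] v=[1.2422 -0.3907 -2.0937]
Step 4: x=[4.0057 8.7027 13.2862] v=[1.3428 -0.6738 -2.0117]
Step 5: x=[4.3035 8.5059 12.8874] v=[1.1913 -0.7873 -1.5952]

Answer: 4.3035 8.5059 12.8874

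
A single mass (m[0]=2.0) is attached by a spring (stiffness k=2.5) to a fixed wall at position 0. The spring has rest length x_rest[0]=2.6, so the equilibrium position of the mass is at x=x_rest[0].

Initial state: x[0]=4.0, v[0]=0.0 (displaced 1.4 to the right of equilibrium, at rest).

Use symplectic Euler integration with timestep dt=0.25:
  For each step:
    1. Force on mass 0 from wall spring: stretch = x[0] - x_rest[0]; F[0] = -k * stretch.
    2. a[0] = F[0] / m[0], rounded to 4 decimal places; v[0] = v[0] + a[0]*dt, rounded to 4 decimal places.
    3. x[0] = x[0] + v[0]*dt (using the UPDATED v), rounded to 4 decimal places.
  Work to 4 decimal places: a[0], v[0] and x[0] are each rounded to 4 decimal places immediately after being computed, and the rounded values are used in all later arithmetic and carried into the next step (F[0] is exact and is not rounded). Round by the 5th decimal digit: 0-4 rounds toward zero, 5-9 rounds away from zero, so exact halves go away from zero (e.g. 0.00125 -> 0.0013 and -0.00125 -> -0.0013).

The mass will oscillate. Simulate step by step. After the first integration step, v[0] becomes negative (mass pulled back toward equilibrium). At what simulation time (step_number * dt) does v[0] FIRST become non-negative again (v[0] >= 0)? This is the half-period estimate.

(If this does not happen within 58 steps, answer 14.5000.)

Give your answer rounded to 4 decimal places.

Step 0: x=[4.0000] v=[0.0000]
Step 1: x=[3.8906] v=[-0.4375]
Step 2: x=[3.6804] v=[-0.8408]
Step 3: x=[3.3858] v=[-1.1784]
Step 4: x=[3.0298] v=[-1.4240]
Step 5: x=[2.6402] v=[-1.5583]
Step 6: x=[2.2475] v=[-1.5709]
Step 7: x=[1.8823] v=[-1.4608]
Step 8: x=[1.5732] v=[-1.2365]
Step 9: x=[1.3443] v=[-0.9156]
Step 10: x=[1.2135] v=[-0.5232]
Step 11: x=[1.1910] v=[-0.0899]
Step 12: x=[1.2786] v=[0.3504]
First v>=0 after going negative at step 12, time=3.0000

Answer: 3.0000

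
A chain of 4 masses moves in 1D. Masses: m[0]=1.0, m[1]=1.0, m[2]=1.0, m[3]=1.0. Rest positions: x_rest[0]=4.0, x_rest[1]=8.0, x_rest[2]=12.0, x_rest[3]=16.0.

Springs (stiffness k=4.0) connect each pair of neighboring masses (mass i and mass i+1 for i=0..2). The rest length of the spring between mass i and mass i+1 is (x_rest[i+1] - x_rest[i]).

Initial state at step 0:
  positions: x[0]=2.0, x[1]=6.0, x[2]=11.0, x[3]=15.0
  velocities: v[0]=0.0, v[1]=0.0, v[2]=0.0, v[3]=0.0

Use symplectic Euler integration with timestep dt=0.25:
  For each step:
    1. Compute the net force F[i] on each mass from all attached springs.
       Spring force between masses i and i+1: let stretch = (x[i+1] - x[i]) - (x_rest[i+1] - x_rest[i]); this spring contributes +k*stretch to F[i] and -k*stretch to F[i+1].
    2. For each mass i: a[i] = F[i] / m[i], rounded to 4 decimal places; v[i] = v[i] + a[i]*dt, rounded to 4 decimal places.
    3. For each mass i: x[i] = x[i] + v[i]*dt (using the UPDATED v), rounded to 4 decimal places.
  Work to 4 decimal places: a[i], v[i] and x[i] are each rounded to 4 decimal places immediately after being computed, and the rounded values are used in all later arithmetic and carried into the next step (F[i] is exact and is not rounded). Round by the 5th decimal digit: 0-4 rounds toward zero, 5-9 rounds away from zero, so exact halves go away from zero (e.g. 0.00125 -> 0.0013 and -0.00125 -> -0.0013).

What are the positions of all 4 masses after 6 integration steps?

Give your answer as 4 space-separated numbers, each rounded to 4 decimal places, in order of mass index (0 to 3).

Answer: 3.1105 6.4229 10.5772 13.8897

Derivation:
Step 0: x=[2.0000 6.0000 11.0000 15.0000] v=[0.0000 0.0000 0.0000 0.0000]
Step 1: x=[2.0000 6.2500 10.7500 15.0000] v=[0.0000 1.0000 -1.0000 0.0000]
Step 2: x=[2.0625 6.5625 10.4375 14.9375] v=[0.2500 1.2500 -1.2500 -0.2500]
Step 3: x=[2.2500 6.7188 10.2813 14.7500] v=[0.7500 0.6250 -0.6250 -0.7500]
Step 4: x=[2.5547 6.6485 10.3516 14.4453] v=[1.2188 -0.2813 0.2812 -1.2187]
Step 5: x=[2.8829 6.4805 10.5196 14.1172] v=[1.3126 -0.6720 0.6718 -1.3124]
Step 6: x=[3.1105 6.4229 10.5772 13.8897] v=[0.9102 -0.2305 0.2303 -0.9100]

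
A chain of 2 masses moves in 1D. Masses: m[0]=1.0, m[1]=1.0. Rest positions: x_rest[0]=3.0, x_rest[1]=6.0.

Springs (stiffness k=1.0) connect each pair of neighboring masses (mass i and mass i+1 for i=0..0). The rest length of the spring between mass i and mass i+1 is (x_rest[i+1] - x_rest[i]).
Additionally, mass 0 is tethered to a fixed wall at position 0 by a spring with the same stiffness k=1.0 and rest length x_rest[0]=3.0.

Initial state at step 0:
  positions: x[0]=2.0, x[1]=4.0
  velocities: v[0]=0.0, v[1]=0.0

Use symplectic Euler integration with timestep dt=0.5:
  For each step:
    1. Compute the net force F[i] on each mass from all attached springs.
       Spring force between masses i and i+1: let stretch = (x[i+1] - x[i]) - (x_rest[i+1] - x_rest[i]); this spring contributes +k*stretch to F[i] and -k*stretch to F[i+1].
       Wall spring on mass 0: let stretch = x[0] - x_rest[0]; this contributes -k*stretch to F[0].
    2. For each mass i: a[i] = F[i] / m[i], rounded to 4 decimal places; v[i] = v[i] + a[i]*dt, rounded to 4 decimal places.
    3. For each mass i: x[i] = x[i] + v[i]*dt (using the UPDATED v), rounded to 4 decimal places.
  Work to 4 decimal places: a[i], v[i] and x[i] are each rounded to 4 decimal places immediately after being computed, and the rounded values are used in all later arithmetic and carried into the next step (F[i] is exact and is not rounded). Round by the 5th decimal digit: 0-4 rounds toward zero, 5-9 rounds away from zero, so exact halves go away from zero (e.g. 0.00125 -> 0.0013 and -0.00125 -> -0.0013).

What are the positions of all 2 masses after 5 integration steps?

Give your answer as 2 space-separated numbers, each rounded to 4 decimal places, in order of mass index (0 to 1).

Step 0: x=[2.0000 4.0000] v=[0.0000 0.0000]
Step 1: x=[2.0000 4.2500] v=[0.0000 0.5000]
Step 2: x=[2.0625 4.6875] v=[0.1250 0.8750]
Step 3: x=[2.2657 5.2188] v=[0.4063 1.0625]
Step 4: x=[2.6407 5.7618] v=[0.7500 1.0860]
Step 5: x=[3.1358 6.2746] v=[0.9902 1.0255]

Answer: 3.1358 6.2746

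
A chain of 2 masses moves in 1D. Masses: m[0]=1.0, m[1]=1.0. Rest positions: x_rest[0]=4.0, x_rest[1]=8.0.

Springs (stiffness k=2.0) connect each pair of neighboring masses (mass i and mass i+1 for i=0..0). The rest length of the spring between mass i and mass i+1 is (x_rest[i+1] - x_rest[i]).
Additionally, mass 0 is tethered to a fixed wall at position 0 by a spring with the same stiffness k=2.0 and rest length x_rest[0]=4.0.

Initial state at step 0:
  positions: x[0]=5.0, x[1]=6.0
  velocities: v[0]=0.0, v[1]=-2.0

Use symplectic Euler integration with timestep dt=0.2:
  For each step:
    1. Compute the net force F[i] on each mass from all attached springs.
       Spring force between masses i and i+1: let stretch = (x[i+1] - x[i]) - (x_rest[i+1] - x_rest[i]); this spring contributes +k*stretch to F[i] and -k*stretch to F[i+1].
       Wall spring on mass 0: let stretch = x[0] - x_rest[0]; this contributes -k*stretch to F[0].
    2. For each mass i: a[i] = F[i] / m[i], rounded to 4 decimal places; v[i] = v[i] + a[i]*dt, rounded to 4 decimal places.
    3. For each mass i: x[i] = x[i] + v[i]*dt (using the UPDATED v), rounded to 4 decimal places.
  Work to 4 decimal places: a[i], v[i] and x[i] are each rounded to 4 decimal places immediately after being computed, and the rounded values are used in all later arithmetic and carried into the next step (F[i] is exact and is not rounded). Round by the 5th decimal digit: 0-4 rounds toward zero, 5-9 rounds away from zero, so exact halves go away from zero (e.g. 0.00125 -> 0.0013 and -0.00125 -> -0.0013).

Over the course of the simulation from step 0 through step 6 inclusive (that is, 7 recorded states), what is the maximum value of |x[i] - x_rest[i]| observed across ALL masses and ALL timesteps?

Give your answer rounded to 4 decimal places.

Answer: 2.6517

Derivation:
Step 0: x=[5.0000 6.0000] v=[0.0000 -2.0000]
Step 1: x=[4.6800 5.8400] v=[-1.6000 -0.8000]
Step 2: x=[4.0784 5.9072] v=[-3.0080 0.3360]
Step 3: x=[3.2968 6.1481] v=[-3.9078 1.2045]
Step 4: x=[2.4796 6.4809] v=[-4.0860 1.6640]
Step 5: x=[1.7841 6.8136] v=[-3.4773 1.6635]
Step 6: x=[1.3483 7.0639] v=[-2.1791 1.2517]
Max displacement = 2.6517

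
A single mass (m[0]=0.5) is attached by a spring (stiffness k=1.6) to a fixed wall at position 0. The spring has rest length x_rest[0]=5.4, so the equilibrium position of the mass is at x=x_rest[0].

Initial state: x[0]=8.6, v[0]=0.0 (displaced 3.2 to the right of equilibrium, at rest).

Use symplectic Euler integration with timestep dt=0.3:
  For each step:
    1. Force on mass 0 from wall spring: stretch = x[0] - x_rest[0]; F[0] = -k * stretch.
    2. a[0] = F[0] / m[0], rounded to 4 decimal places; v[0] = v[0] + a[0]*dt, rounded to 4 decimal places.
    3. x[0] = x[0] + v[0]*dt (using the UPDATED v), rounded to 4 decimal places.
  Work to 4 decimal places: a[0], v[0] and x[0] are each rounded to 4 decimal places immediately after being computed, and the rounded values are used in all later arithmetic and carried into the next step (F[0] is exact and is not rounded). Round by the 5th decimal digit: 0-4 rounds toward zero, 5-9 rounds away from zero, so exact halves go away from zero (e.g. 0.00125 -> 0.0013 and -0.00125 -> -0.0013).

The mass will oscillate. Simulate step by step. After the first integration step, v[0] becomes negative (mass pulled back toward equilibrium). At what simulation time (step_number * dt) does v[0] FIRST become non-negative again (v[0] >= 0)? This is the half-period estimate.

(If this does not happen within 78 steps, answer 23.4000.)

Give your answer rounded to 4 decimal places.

Answer: 1.8000

Derivation:
Step 0: x=[8.6000] v=[0.0000]
Step 1: x=[7.6784] v=[-3.0720]
Step 2: x=[6.1006] v=[-5.2593]
Step 3: x=[4.3210] v=[-5.9319]
Step 4: x=[2.8522] v=[-4.8961]
Step 5: x=[2.1171] v=[-2.4502]
Step 6: x=[2.3275] v=[0.7014]
First v>=0 after going negative at step 6, time=1.8000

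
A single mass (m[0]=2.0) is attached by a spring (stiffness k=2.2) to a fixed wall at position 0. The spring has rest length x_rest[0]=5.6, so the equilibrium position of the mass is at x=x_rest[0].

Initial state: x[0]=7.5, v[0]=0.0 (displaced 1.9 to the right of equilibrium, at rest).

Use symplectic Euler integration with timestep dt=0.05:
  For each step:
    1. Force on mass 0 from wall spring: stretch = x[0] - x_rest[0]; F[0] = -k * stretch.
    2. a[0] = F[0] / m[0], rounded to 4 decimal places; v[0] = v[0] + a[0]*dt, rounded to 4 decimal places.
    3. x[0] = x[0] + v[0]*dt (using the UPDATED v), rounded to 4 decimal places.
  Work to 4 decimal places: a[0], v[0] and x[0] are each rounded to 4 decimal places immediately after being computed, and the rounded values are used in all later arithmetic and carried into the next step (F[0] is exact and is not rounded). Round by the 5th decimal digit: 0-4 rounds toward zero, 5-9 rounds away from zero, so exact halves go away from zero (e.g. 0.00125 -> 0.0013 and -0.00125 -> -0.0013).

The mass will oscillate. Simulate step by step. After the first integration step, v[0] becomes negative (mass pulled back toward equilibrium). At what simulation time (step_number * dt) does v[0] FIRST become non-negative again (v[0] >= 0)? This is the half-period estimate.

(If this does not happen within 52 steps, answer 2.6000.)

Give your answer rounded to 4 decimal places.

Answer: 2.6000

Derivation:
Step 0: x=[7.5000] v=[0.0000]
Step 1: x=[7.4948] v=[-0.1045]
Step 2: x=[7.4844] v=[-0.2087]
Step 3: x=[7.4688] v=[-0.3123]
Step 4: x=[7.4480] v=[-0.4151]
Step 5: x=[7.4222] v=[-0.5167]
Step 6: x=[7.3914] v=[-0.6169]
Step 7: x=[7.3556] v=[-0.7154]
Step 8: x=[7.3150] v=[-0.8120]
Step 9: x=[7.2697] v=[-0.9063]
Step 10: x=[7.2198] v=[-0.9981]
Step 11: x=[7.1654] v=[-1.0872]
Step 12: x=[7.1067] v=[-1.1733]
Step 13: x=[7.0439] v=[-1.2562]
Step 14: x=[6.9771] v=[-1.3356]
Step 15: x=[6.9065] v=[-1.4113]
Step 16: x=[6.8323] v=[-1.4832]
Step 17: x=[6.7548] v=[-1.5510]
Step 18: x=[6.6741] v=[-1.6145]
Step 19: x=[6.5904] v=[-1.6736]
Step 20: x=[6.5040] v=[-1.7281]
Step 21: x=[6.4151] v=[-1.7778]
Step 22: x=[6.3240] v=[-1.8226]
Step 23: x=[6.2309] v=[-1.8624]
Step 24: x=[6.1360] v=[-1.8971]
Step 25: x=[6.0397] v=[-1.9266]
Step 26: x=[5.9422] v=[-1.9508]
Step 27: x=[5.8437] v=[-1.9696]
Step 28: x=[5.7446] v=[-1.9830]
Step 29: x=[5.6451] v=[-1.9910]
Step 30: x=[5.5454] v=[-1.9935]
Step 31: x=[5.4459] v=[-1.9905]
Step 32: x=[5.3468] v=[-1.9820]
Step 33: x=[5.2484] v=[-1.9681]
Step 34: x=[5.1510] v=[-1.9488]
Step 35: x=[5.0548] v=[-1.9241]
Step 36: x=[4.9601] v=[-1.8941]
Step 37: x=[4.8672] v=[-1.8589]
Step 38: x=[4.7763] v=[-1.8186]
Step 39: x=[4.6876] v=[-1.7733]
Step 40: x=[4.6014] v=[-1.7231]
Step 41: x=[4.5180] v=[-1.6682]
Step 42: x=[4.4376] v=[-1.6087]
Step 43: x=[4.3604] v=[-1.5448]
Step 44: x=[4.2866] v=[-1.4766]
Step 45: x=[4.2164] v=[-1.4044]
Step 46: x=[4.1500] v=[-1.3283]
Step 47: x=[4.0876] v=[-1.2486]
Step 48: x=[4.0293] v=[-1.1654]
Step 49: x=[3.9754] v=[-1.0790]
Step 50: x=[3.9259] v=[-0.9896]
Step 51: x=[3.8810] v=[-0.8975]
Step 52: x=[3.8409] v=[-0.8030]
v[0] did not become non-negative within 52 steps; using fallback time=2.6000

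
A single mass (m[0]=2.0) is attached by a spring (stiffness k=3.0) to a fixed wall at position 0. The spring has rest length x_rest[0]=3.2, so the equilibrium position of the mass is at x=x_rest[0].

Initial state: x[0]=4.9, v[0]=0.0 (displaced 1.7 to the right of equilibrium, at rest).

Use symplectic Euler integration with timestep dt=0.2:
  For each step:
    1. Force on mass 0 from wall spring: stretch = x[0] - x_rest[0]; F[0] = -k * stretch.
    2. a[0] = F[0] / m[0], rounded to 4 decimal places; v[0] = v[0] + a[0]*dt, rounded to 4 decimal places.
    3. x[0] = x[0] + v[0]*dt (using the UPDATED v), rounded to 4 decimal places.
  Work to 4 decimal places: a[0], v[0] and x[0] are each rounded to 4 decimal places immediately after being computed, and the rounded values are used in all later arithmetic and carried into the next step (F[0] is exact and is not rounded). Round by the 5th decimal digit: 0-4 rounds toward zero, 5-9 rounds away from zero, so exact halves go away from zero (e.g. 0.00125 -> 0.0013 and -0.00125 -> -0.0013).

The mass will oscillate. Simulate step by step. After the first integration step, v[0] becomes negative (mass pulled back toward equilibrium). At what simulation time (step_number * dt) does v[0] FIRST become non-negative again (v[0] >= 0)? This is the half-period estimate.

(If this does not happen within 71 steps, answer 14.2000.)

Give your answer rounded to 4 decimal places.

Step 0: x=[4.9000] v=[0.0000]
Step 1: x=[4.7980] v=[-0.5100]
Step 2: x=[4.6001] v=[-0.9894]
Step 3: x=[4.3182] v=[-1.4094]
Step 4: x=[3.9692] v=[-1.7449]
Step 5: x=[3.5741] v=[-1.9757]
Step 6: x=[3.1565] v=[-2.0879]
Step 7: x=[2.7415] v=[-2.0748]
Step 8: x=[2.3541] v=[-1.9372]
Step 9: x=[2.0174] v=[-1.6834]
Step 10: x=[1.7517] v=[-1.3286]
Step 11: x=[1.5729] v=[-0.8941]
Step 12: x=[1.4917] v=[-0.4060]
Step 13: x=[1.5130] v=[0.1065]
First v>=0 after going negative at step 13, time=2.6000

Answer: 2.6000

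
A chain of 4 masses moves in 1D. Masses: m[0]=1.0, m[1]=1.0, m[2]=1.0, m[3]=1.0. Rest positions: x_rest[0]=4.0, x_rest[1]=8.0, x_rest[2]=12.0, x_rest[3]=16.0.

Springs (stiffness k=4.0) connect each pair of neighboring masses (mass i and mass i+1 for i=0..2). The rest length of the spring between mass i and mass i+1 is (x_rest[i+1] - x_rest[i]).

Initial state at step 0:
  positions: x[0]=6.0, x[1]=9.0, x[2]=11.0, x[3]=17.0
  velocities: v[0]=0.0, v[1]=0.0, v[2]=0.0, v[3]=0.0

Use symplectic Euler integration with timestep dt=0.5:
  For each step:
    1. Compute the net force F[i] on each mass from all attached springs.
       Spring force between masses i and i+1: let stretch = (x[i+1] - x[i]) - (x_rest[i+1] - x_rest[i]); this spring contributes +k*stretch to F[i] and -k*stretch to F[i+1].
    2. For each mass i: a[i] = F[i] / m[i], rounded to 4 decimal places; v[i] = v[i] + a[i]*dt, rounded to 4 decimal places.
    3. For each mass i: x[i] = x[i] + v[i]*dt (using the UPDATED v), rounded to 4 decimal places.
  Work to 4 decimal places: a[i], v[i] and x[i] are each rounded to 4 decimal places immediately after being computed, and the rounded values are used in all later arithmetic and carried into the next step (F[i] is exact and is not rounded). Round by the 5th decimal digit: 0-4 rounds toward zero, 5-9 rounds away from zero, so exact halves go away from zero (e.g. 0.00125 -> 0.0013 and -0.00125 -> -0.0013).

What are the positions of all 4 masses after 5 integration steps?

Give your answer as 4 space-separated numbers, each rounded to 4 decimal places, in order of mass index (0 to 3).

Step 0: x=[6.0000 9.0000 11.0000 17.0000] v=[0.0000 0.0000 0.0000 0.0000]
Step 1: x=[5.0000 8.0000 15.0000 15.0000] v=[-2.0000 -2.0000 8.0000 -4.0000]
Step 2: x=[3.0000 11.0000 12.0000 17.0000] v=[-4.0000 6.0000 -6.0000 4.0000]
Step 3: x=[5.0000 7.0000 13.0000 18.0000] v=[4.0000 -8.0000 2.0000 2.0000]
Step 4: x=[5.0000 7.0000 13.0000 18.0000] v=[0.0000 0.0000 0.0000 0.0000]
Step 5: x=[3.0000 11.0000 12.0000 17.0000] v=[-4.0000 8.0000 -2.0000 -2.0000]

Answer: 3.0000 11.0000 12.0000 17.0000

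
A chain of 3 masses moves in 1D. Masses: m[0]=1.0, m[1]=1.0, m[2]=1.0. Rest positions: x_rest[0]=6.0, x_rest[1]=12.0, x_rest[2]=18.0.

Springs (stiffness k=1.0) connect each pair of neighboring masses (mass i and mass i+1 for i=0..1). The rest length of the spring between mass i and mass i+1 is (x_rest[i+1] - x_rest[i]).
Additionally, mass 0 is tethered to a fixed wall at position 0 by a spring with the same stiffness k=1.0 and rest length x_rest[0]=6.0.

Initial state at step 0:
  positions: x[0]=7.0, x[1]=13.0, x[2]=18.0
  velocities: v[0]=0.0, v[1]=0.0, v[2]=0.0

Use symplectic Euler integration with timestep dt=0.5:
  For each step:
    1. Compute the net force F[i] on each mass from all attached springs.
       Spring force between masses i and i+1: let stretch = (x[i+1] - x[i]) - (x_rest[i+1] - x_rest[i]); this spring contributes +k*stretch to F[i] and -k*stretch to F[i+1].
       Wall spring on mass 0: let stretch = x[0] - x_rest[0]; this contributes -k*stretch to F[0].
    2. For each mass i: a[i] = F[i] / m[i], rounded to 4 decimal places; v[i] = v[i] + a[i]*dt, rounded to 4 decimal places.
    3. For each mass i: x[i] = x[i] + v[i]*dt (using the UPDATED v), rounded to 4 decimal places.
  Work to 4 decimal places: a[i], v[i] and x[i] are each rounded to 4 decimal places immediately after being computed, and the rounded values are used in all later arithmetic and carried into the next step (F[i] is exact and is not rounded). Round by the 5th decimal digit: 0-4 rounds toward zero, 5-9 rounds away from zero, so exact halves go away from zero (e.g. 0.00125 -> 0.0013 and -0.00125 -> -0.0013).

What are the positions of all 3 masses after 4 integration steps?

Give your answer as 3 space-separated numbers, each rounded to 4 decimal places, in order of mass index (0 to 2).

Step 0: x=[7.0000 13.0000 18.0000] v=[0.0000 0.0000 0.0000]
Step 1: x=[6.7500 12.7500 18.2500] v=[-0.5000 -0.5000 0.5000]
Step 2: x=[6.3125 12.3750 18.6250] v=[-0.8750 -0.7500 0.7500]
Step 3: x=[5.8125 12.0469 18.9375] v=[-1.0000 -0.6563 0.6250]
Step 4: x=[5.4180 11.8828 19.0274] v=[-0.7891 -0.3282 0.1797]

Answer: 5.4180 11.8828 19.0274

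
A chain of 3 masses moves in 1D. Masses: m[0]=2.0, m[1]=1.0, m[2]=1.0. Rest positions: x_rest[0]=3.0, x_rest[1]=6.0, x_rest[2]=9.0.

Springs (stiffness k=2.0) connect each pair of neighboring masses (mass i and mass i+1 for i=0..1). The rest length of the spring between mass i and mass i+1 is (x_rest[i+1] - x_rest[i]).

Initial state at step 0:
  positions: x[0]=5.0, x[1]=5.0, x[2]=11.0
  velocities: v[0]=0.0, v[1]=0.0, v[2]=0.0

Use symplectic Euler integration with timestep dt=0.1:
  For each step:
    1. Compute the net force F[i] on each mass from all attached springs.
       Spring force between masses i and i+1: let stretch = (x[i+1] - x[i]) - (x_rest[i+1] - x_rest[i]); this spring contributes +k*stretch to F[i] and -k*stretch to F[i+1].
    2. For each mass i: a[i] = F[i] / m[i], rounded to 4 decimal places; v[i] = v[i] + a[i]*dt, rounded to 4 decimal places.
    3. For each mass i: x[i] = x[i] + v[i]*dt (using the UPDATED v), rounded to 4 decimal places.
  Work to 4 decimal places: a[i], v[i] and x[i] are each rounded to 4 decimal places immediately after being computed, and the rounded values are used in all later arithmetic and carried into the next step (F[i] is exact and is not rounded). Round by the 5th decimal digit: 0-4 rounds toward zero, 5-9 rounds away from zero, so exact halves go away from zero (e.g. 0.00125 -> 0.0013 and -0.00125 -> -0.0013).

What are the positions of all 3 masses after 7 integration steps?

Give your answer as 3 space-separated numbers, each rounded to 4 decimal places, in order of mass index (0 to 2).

Answer: 4.3326 7.6020 9.7326

Derivation:
Step 0: x=[5.0000 5.0000 11.0000] v=[0.0000 0.0000 0.0000]
Step 1: x=[4.9700 5.1200 10.9400] v=[-0.3000 1.2000 -0.6000]
Step 2: x=[4.9115 5.3534 10.8236] v=[-0.5850 2.3340 -1.1640]
Step 3: x=[4.8274 5.6874 10.6578] v=[-0.8408 3.3397 -1.6580]
Step 4: x=[4.7219 6.1036 10.4526] v=[-1.0548 4.1618 -2.0521]
Step 5: x=[4.6002 6.5791 10.2204] v=[-1.2166 4.7553 -2.3219]
Step 6: x=[4.4683 7.0879 9.9754] v=[-1.3187 5.0878 -2.4502]
Step 7: x=[4.3326 7.6020 9.7326] v=[-1.3567 5.1414 -2.4277]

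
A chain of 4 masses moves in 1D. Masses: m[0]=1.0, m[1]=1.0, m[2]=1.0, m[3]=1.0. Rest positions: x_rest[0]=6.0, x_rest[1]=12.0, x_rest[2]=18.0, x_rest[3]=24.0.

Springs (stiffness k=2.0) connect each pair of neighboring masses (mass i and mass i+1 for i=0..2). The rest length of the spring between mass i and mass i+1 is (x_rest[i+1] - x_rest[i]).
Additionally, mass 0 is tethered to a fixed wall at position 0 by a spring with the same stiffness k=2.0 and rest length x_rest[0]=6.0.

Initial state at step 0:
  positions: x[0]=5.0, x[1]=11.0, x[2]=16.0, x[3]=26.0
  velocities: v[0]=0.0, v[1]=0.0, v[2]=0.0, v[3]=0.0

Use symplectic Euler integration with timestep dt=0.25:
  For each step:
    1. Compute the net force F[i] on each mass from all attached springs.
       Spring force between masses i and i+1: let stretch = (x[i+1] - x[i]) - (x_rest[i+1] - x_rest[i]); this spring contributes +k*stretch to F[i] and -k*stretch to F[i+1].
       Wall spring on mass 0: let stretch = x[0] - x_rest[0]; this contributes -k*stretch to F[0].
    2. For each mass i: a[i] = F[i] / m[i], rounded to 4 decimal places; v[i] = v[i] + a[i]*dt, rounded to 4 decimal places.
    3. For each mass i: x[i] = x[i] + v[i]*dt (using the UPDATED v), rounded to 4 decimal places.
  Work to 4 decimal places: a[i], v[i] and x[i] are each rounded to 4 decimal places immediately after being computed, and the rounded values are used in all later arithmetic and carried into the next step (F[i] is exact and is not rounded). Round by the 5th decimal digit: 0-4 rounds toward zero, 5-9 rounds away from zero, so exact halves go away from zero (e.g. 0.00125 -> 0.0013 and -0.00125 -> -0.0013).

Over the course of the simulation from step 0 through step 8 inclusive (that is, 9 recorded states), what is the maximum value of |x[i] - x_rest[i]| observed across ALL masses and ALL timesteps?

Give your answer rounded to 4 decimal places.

Step 0: x=[5.0000 11.0000 16.0000 26.0000] v=[0.0000 0.0000 0.0000 0.0000]
Step 1: x=[5.1250 10.8750 16.6250 25.5000] v=[0.5000 -0.5000 2.5000 -2.0000]
Step 2: x=[5.3281 10.7500 17.6406 24.6406] v=[0.8125 -0.5000 4.0625 -3.4375]
Step 3: x=[5.5430 10.8086 18.6699 23.6562] v=[0.8594 0.2344 4.1172 -3.9375]
Step 4: x=[5.7232 11.1917 19.3398 22.7985] v=[0.7207 1.5323 2.6797 -3.4307]
Step 5: x=[5.8716 11.9097 19.4236 22.2585] v=[0.5934 2.8721 0.3350 -2.1601]
Step 6: x=[6.0408 12.8122 18.9225 22.1141] v=[0.6767 3.6100 -2.0045 -0.5776]
Step 7: x=[6.3013 13.6321 18.0565 22.3208] v=[1.0420 3.2795 -3.4639 0.8266]
Step 8: x=[6.6905 14.0887 17.1705 22.7444] v=[1.5568 1.8263 -3.5440 1.6945]
Max displacement = 2.0887

Answer: 2.0887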